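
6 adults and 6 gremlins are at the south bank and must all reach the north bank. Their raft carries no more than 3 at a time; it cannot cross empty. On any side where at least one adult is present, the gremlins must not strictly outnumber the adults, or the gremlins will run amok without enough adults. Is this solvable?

Following every safe sequence of crossings from the start, the most of the 12 that can be at the north bank as the raft arrives there on crossings 1, 3, 5 is 3, 5, 6 respectively; the best ever achieved is 6 of 12.
From crossing 7 on, no configuration arises that was not already reachable earlier: only 17 distinct safe configurations (who is on which side, and where the raft is) can ever be reached, none of them has everyone across, and every continuation just revisits them. They are: 0 adults + 0 gremlins across (raft back at the start); 0 adults + 1 gremlin across (raft there); 0 adults + 1 gremlin across (raft back at the start); 0 adults + 2 gremlins across (raft there); 0 adults + 2 gremlins across (raft back at the start); 0 adults + 3 gremlins across (raft there); 0 adults + 3 gremlins across (raft back at the start); 0 adults + 4 gremlins across (raft there); 0 adults + 4 gremlins across (raft back at the start); 0 adults + 5 gremlins across (raft there); 0 adults + 5 gremlins across (raft back at the start); 0 adults + 6 gremlins across (raft there); 1 adult + 1 gremlin across (raft there); 1 adult + 1 gremlin across (raft back at the start); 2 adults + 2 gremlins across (raft there); 2 adults + 2 gremlins across (raft back at the start); 3 adults + 3 gremlins across (raft there). So no valid plan exists.

No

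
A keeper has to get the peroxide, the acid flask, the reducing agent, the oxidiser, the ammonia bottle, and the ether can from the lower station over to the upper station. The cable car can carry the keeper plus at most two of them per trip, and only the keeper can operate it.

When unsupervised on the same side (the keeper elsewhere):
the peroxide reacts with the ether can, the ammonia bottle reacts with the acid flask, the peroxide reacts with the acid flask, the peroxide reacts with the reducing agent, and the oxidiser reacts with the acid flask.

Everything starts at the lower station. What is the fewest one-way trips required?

7

Counting alone: the keeper can take at most 2 across per trip to the upper station, so moving all 6 needs at least 3 loaded trips out, with a return between consecutive ones — at least 5 crossings.
The safety rule pushes this higher. Following every safe sequence of crossings, the most of the 6 that can be at the upper station as the cable car arrives there on crossing 5 is 5 — never all 6.
So no plan with fewer than 7 crossings exists, and this one achieves 7:
1. Keeper goes to the upper station with the acid flask and the peroxide.  [the lower station: the ammonia bottle, the ether can, the oxidiser, the reducing agent | the upper station: the acid flask, the peroxide]
2. Keeper goes back to the lower station with the peroxide.  [the lower station: the ammonia bottle, the ether can, the oxidiser, the peroxide, the reducing agent | the upper station: the acid flask]
3. Keeper goes to the upper station with the ether can and the reducing agent.  [the lower station: the ammonia bottle, the oxidiser, the peroxide | the upper station: the acid flask, the ether can, the reducing agent]
4. Keeper goes back to the lower station alone.  [the lower station: the ammonia bottle, the oxidiser, the peroxide | the upper station: the acid flask, the ether can, the reducing agent]
5. Keeper goes to the upper station with the ammonia bottle and the oxidiser.  [the lower station: the peroxide | the upper station: the acid flask, the ammonia bottle, the ether can, the oxidiser, the reducing agent]
6. Keeper goes back to the lower station with the acid flask.  [the lower station: the acid flask, the peroxide | the upper station: the ammonia bottle, the ether can, the oxidiser, the reducing agent]
7. Keeper goes to the upper station with the acid flask and the peroxide.  [the lower station: — | the upper station: the acid flask, the ammonia bottle, the ether can, the oxidiser, the peroxide, the reducing agent]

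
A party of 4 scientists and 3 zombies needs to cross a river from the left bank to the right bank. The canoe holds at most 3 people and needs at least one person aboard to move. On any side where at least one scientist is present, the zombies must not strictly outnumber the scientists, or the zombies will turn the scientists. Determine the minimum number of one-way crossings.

5

Counting alone: each trip to the right bank takes at most 3 across and each return brings at least 1 back, so after t trips out (and t−1 returns) at most 3t − (t−1) of the 7 are across; that first reaches 7 at t = 3, so at least 5 crossings are needed.
The plan below uses exactly 5 crossings, so it is optimal:
1. 3 zombies → the right bank.  (the left bank: 4S 0Z; the right bank: 0S 3Z)
2. 1 zombie ← the left bank.  (the left bank: 4S 1Z; the right bank: 0S 2Z)
3. 3 scientists → the right bank.  (the left bank: 1S 1Z; the right bank: 3S 2Z)
4. 1 scientist ← the left bank.  (the left bank: 2S 1Z; the right bank: 2S 2Z)
5. 2 scientists and 1 zombie → the right bank.  (the left bank: 0S 0Z; the right bank: 4S 3Z)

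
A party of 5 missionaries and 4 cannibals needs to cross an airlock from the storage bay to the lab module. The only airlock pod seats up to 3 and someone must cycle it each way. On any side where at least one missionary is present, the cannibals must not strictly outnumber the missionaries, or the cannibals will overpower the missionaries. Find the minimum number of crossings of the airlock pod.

7

Counting alone: each trip to the lab module takes at most 3 across and each return brings at least 1 back, so after t trips out (and t−1 returns) at most 3t − (t−1) of the 9 are across; that first reaches 9 at t = 4, so at least 7 crossings are needed.
The plan below uses exactly 7 crossings, so it is optimal:
1. 3 cannibals → the lab module.  (the storage bay: 5M 1C; the lab module: 0M 3C)
2. 1 cannibal ← the storage bay.  (the storage bay: 5M 2C; the lab module: 0M 2C)
3. 3 missionaries → the lab module.  (the storage bay: 2M 2C; the lab module: 3M 2C)
4. 1 missionary ← the storage bay.  (the storage bay: 3M 2C; the lab module: 2M 2C)
5. 2 missionaries and 1 cannibal → the lab module.  (the storage bay: 1M 1C; the lab module: 4M 3C)
6. 1 missionary ← the storage bay.  (the storage bay: 2M 1C; the lab module: 3M 3C)
7. 2 missionaries and 1 cannibal → the lab module.  (the storage bay: 0M 0C; the lab module: 5M 4C)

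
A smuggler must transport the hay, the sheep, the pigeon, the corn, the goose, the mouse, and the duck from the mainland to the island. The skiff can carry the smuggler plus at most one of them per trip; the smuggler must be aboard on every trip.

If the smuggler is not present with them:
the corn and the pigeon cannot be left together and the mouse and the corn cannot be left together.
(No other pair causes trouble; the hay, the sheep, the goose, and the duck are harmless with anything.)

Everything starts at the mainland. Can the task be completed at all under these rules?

1. Smuggler goes to the island with the corn.  [the mainland: the duck, the goose, the hay, the mouse, the pigeon, the sheep | the island: the corn]
2. Smuggler goes back to the mainland alone.  [the mainland: the duck, the goose, the hay, the mouse, the pigeon, the sheep | the island: the corn]
3. Smuggler goes to the island with the hay.  [the mainland: the duck, the goose, the mouse, the pigeon, the sheep | the island: the corn, the hay]
4. Smuggler goes back to the mainland alone.  [the mainland: the duck, the goose, the mouse, the pigeon, the sheep | the island: the corn, the hay]
5. Smuggler goes to the island with the sheep.  [the mainland: the duck, the goose, the mouse, the pigeon | the island: the corn, the hay, the sheep]
6. Smuggler goes back to the mainland alone.  [the mainland: the duck, the goose, the mouse, the pigeon | the island: the corn, the hay, the sheep]
7. Smuggler goes to the island with the pigeon.  [the mainland: the duck, the goose, the mouse | the island: the corn, the hay, the pigeon, the sheep]
8. Smuggler goes back to the mainland with the corn.  [the mainland: the corn, the duck, the goose, the mouse | the island: the hay, the pigeon, the sheep]
9. Smuggler goes to the island with the mouse.  [the mainland: the corn, the duck, the goose | the island: the hay, the mouse, the pigeon, the sheep]
10. Smuggler goes back to the mainland alone.  [the mainland: the corn, the duck, the goose | the island: the hay, the mouse, the pigeon, the sheep]
11. Smuggler goes to the island with the goose.  [the mainland: the corn, the duck | the island: the goose, the hay, the mouse, the pigeon, the sheep]
12. Smuggler goes back to the mainland alone.  [the mainland: the corn, the duck | the island: the goose, the hay, the mouse, the pigeon, the sheep]
13. Smuggler goes to the island with the duck.  [the mainland: the corn | the island: the duck, the goose, the hay, the mouse, the pigeon, the sheep]
14. Smuggler goes back to the mainland alone.  [the mainland: the corn | the island: the duck, the goose, the hay, the mouse, the pigeon, the sheep]
15. Smuggler goes to the island with the corn.  [the mainland: — | the island: the corn, the duck, the goose, the hay, the mouse, the pigeon, the sheep]

Yes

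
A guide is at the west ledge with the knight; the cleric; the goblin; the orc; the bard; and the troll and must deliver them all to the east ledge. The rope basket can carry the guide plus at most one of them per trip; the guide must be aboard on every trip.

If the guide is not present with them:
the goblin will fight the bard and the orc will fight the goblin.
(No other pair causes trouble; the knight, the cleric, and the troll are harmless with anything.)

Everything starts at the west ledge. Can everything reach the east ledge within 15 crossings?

Yes

Yes — this plan uses 13 crossings (≤ 15):
1. Guide goes to the east ledge with the goblin.  [the west ledge: the bard, the cleric, the knight, the orc, the troll | the east ledge: the goblin]
2. Guide goes back to the west ledge alone.  [the west ledge: the bard, the cleric, the knight, the orc, the troll | the east ledge: the goblin]
3. Guide goes to the east ledge with the knight.  [the west ledge: the bard, the cleric, the orc, the troll | the east ledge: the goblin, the knight]
4. Guide goes back to the west ledge alone.  [the west ledge: the bard, the cleric, the orc, the troll | the east ledge: the goblin, the knight]
5. Guide goes to the east ledge with the cleric.  [the west ledge: the bard, the orc, the troll | the east ledge: the cleric, the goblin, the knight]
6. Guide goes back to the west ledge alone.  [the west ledge: the bard, the orc, the troll | the east ledge: the cleric, the goblin, the knight]
7. Guide goes to the east ledge with the orc.  [the west ledge: the bard, the troll | the east ledge: the cleric, the goblin, the knight, the orc]
8. Guide goes back to the west ledge with the goblin.  [the west ledge: the bard, the goblin, the troll | the east ledge: the cleric, the knight, the orc]
9. Guide goes to the east ledge with the bard.  [the west ledge: the goblin, the troll | the east ledge: the bard, the cleric, the knight, the orc]
10. Guide goes back to the west ledge alone.  [the west ledge: the goblin, the troll | the east ledge: the bard, the cleric, the knight, the orc]
11. Guide goes to the east ledge with the troll.  [the west ledge: the goblin | the east ledge: the bard, the cleric, the knight, the orc, the troll]
12. Guide goes back to the west ledge alone.  [the west ledge: the goblin | the east ledge: the bard, the cleric, the knight, the orc, the troll]
13. Guide goes to the east ledge with the goblin.  [the west ledge: — | the east ledge: the bard, the cleric, the goblin, the knight, the orc, the troll]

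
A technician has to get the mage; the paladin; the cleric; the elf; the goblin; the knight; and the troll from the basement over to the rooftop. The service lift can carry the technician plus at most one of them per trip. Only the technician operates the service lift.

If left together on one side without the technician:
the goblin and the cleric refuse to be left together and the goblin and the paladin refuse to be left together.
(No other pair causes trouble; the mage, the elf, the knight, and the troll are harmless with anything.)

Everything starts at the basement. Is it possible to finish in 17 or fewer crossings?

Yes

Yes — this plan uses 15 crossings (≤ 17):
1. Technician goes to the rooftop with the goblin.
2. Technician goes back to the basement alone.
3. Technician goes to the rooftop with the mage.
4. Technician goes back to the basement alone.
5. Technician goes to the rooftop with the paladin.
6. Technician goes back to the basement with the goblin.
7. Technician goes to the rooftop with the cleric.
8. Technician goes back to the basement alone.
9. Technician goes to the rooftop with the elf.
10. Technician goes back to the basement alone.
11. Technician goes to the rooftop with the knight.
12. Technician goes back to the basement alone.
13. Technician goes to the rooftop with the troll.
14. Technician goes back to the basement alone.
15. Technician goes to the rooftop with the goblin.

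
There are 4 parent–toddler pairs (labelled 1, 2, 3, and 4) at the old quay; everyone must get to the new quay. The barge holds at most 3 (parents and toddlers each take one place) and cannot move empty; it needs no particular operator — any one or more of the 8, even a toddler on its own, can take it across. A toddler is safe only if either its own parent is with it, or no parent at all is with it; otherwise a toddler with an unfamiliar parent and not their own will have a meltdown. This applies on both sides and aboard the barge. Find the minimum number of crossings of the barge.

Counting alone: each trip to the new quay takes at most 3 across and each return brings at least 1 back, so after t trips out (and t−1 returns) at most 3t − (t−1) of the 8 are across; that first reaches 8 at t = 4, so at least 7 crossings are needed.
The safety rule pushes this higher. Following every safe sequence of crossings, the most of the 8 that can be at the new quay as the barge arrives there on crossing 7 is 7 — never all 8.
So no plan with fewer than 9 crossings exists, and this one achieves 9:
1. parent 1 and toddler 1 cross → the new quay.
2. parent 1 crosses ← the old quay.
3. parent 1, parent 2, and toddler 2 cross → the new quay.
4. parent 1 and toddler 1 cross ← the old quay.
5. parent 1, parent 3, and parent 4 cross → the new quay.
6. toddler 2 crosses ← the old quay.
7. toddler 1 and toddler 2 cross → the new quay.
8. toddler 1 crosses ← the old quay.
9. toddler 1, toddler 3, and toddler 4 cross → the new quay.

9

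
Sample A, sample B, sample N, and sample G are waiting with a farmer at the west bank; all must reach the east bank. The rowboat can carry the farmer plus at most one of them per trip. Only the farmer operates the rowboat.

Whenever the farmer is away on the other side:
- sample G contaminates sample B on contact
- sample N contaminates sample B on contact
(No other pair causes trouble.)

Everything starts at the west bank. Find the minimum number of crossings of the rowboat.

9

Counting alone: the farmer can take at most 1 across per trip to the east bank, so moving all 4 needs at least 4 loaded trips out, with a return between consecutive ones — at least 7 crossings.
The safety rule pushes this higher. Following every safe sequence of crossings, the most of the 4 that can be at the east bank as the rowboat arrives there on crossing 7 is 3 — never all 4.
So no plan with fewer than 9 crossings exists, and this one achieves 9:
1. Farmer goes to the east bank with sample B.  [the west bank: sample A, sample G, sample N | the east bank: sample B]
2. Farmer goes back to the west bank alone.  [the west bank: sample A, sample G, sample N | the east bank: sample B]
3. Farmer goes to the east bank with sample A.  [the west bank: sample G, sample N | the east bank: sample A, sample B]
4. Farmer goes back to the west bank alone.  [the west bank: sample G, sample N | the east bank: sample A, sample B]
5. Farmer goes to the east bank with sample N.  [the west bank: sample G | the east bank: sample A, sample B, sample N]
6. Farmer goes back to the west bank with sample B.  [the west bank: sample B, sample G | the east bank: sample A, sample N]
7. Farmer goes to the east bank with sample G.  [the west bank: sample B | the east bank: sample A, sample G, sample N]
8. Farmer goes back to the west bank alone.  [the west bank: sample B | the east bank: sample A, sample G, sample N]
9. Farmer goes to the east bank with sample B.  [the west bank: — | the east bank: sample A, sample B, sample G, sample N]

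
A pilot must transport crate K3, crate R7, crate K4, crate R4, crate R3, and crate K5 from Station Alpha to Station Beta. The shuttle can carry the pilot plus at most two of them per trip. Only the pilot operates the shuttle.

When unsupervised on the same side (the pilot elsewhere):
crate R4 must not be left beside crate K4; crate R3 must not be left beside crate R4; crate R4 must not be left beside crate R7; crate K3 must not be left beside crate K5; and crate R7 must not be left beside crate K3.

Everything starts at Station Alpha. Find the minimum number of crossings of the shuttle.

7

Counting alone: the pilot can take at most 2 across per trip to Station Beta, so moving all 6 needs at least 3 loaded trips out, with a return between consecutive ones — at least 5 crossings.
The safety rule pushes this higher. Following every safe sequence of crossings, the most of the 6 that can be at Station Beta as the shuttle arrives there on crossing 5 is 5 — never all 6.
So no plan with fewer than 7 crossings exists, and this one achieves 7:
1. Pilot goes to Station Beta with crate K3 and crate R4.  [Station Alpha: crate K4, crate K5, crate R3, crate R7 | Station Beta: crate K3, crate R4]
2. Pilot goes back to Station Alpha alone.  [Station Alpha: crate K4, crate K5, crate R3, crate R7 | Station Beta: crate K3, crate R4]
3. Pilot goes to Station Beta with crate K4 and crate R7.  [Station Alpha: crate K5, crate R3 | Station Beta: crate K3, crate K4, crate R4, crate R7]
4. Pilot goes back to Station Alpha with crate K3 and crate R4.  [Station Alpha: crate K3, crate K5, crate R3, crate R4 | Station Beta: crate K4, crate R7]
5. Pilot goes to Station Beta with crate K5 and crate R3.  [Station Alpha: crate K3, crate R4 | Station Beta: crate K4, crate K5, crate R3, crate R7]
6. Pilot goes back to Station Alpha alone.  [Station Alpha: crate K3, crate R4 | Station Beta: crate K4, crate K5, crate R3, crate R7]
7. Pilot goes to Station Beta with crate K3 and crate R4.  [Station Alpha: — | Station Beta: crate K3, crate K4, crate K5, crate R3, crate R4, crate R7]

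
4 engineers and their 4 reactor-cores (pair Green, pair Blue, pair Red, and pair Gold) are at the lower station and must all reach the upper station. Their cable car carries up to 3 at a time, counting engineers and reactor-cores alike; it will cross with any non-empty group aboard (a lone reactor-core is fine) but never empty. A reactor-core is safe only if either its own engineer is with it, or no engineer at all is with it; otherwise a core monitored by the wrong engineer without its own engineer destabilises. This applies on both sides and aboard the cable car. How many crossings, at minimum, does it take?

Counting alone: each trip to the upper station takes at most 3 across and each return brings at least 1 back, so after t trips out (and t−1 returns) at most 3t − (t−1) of the 8 are across; that first reaches 8 at t = 4, so at least 7 crossings are needed.
The safety rule pushes this higher. Following every safe sequence of crossings, the most of the 8 that can be at the upper station as the cable car arrives there on crossing 7 is 7 — never all 8.
So no plan with fewer than 9 crossings exists, and this one achieves 9:
1. engineer Green and reactor-core Green cross → the upper station.
2. engineer Green crosses ← the lower station.
3. engineer Blue, engineer Green, and reactor-core Blue cross → the upper station.
4. engineer Green and reactor-core Green cross ← the lower station.
5. engineer Gold, engineer Green, and engineer Red cross → the upper station.
6. reactor-core Blue crosses ← the lower station.
7. reactor-core Blue and reactor-core Green cross → the upper station.
8. reactor-core Green crosses ← the lower station.
9. reactor-core Gold, reactor-core Green, and reactor-core Red cross → the upper station.

9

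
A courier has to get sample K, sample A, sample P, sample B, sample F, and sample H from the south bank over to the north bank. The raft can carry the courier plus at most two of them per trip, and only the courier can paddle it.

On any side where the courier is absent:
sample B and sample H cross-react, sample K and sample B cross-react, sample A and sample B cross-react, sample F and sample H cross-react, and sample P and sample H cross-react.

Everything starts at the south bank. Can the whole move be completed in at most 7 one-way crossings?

Yes

Yes — this plan uses 7 crossings (≤ 7):
1. Courier goes to the north bank with sample B and sample H.  [the south bank: sample A, sample F, sample K, sample P | the north bank: sample B, sample H]
2. Courier goes back to the south bank with sample B.  [the south bank: sample A, sample B, sample F, sample K, sample P | the north bank: sample H]
3. Courier goes to the north bank with sample A and sample K.  [the south bank: sample B, sample F, sample P | the north bank: sample A, sample H, sample K]
4. Courier goes back to the south bank alone.  [the south bank: sample B, sample F, sample P | the north bank: sample A, sample H, sample K]
5. Courier goes to the north bank with sample F and sample P.  [the south bank: sample B | the north bank: sample A, sample F, sample H, sample K, sample P]
6. Courier goes back to the south bank with sample H.  [the south bank: sample B, sample H | the north bank: sample A, sample F, sample K, sample P]
7. Courier goes to the north bank with sample B and sample H.  [the south bank: — | the north bank: sample A, sample B, sample F, sample H, sample K, sample P]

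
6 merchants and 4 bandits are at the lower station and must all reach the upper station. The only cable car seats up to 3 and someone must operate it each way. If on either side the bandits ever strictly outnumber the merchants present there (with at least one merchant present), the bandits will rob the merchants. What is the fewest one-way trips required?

9

Counting alone: each trip to the upper station takes at most 3 across and each return brings at least 1 back, so after t trips out (and t−1 returns) at most 3t − (t−1) of the 10 are across; that first reaches 10 at t = 5, so at least 9 crossings are needed.
The plan below uses exactly 9 crossings, so it is optimal:
1. 2 bandits → the upper station.  (the lower station: 6M 2B; the upper station: 0M 2B)
2. 1 bandit ← the lower station.  (the lower station: 6M 3B; the upper station: 0M 1B)
3. 3 bandits → the upper station.  (the lower station: 6M 0B; the upper station: 0M 4B)
4. 1 bandit ← the lower station.  (the lower station: 6M 1B; the upper station: 0M 3B)
5. 3 merchants → the upper station.  (the lower station: 3M 1B; the upper station: 3M 3B)
6. 1 bandit ← the lower station.  (the lower station: 3M 2B; the upper station: 3M 2B)
7. 1 merchant and 2 bandits → the upper station.  (the lower station: 2M 0B; the upper station: 4M 4B)
8. 1 bandit ← the lower station.  (the lower station: 2M 1B; the upper station: 4M 3B)
9. 2 merchants and 1 bandit → the upper station.  (the lower station: 0M 0B; the upper station: 6M 4B)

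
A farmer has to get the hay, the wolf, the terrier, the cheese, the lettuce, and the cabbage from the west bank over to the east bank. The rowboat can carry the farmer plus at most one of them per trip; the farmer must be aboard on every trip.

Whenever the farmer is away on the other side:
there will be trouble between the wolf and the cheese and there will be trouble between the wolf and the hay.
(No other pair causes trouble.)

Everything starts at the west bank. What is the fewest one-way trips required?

Counting alone: the farmer can take at most 1 across per trip to the east bank, so moving all 6 needs at least 6 loaded trips out, with a return between consecutive ones — at least 11 crossings.
The safety rule pushes this higher. Following every safe sequence of crossings, the most of the 6 that can be at the east bank as the rowboat arrives there on crossing 11 is 5 — never all 6.
So no plan with fewer than 13 crossings exists, and this one achieves 13:
1. Farmer goes to the east bank with the wolf.  [the west bank: the cabbage, the cheese, the hay, the lettuce, the terrier | the east bank: the wolf]
2. Farmer goes back to the west bank alone.  [the west bank: the cabbage, the cheese, the hay, the lettuce, the terrier | the east bank: the wolf]
3. Farmer goes to the east bank with the hay.  [the west bank: the cabbage, the cheese, the lettuce, the terrier | the east bank: the hay, the wolf]
4. Farmer goes back to the west bank with the wolf.  [the west bank: the cabbage, the cheese, the lettuce, the terrier, the wolf | the east bank: the hay]
5. Farmer goes to the east bank with the cheese.  [the west bank: the cabbage, the lettuce, the terrier, the wolf | the east bank: the cheese, the hay]
6. Farmer goes back to the west bank alone.  [the west bank: the cabbage, the lettuce, the terrier, the wolf | the east bank: the cheese, the hay]
7. Farmer goes to the east bank with the terrier.  [the west bank: the cabbage, the lettuce, the wolf | the east bank: the cheese, the hay, the terrier]
8. Farmer goes back to the west bank alone.  [the west bank: the cabbage, the lettuce, the wolf | the east bank: the cheese, the hay, the terrier]
9. Farmer goes to the east bank with the lettuce.  [the west bank: the cabbage, the wolf | the east bank: the cheese, the hay, the lettuce, the terrier]
10. Farmer goes back to the west bank alone.  [the west bank: the cabbage, the wolf | the east bank: the cheese, the hay, the lettuce, the terrier]
11. Farmer goes to the east bank with the cabbage.  [the west bank: the wolf | the east bank: the cabbage, the cheese, the hay, the lettuce, the terrier]
12. Farmer goes back to the west bank alone.  [the west bank: the wolf | the east bank: the cabbage, the cheese, the hay, the lettuce, the terrier]
13. Farmer goes to the east bank with the wolf.  [the west bank: — | the east bank: the cabbage, the cheese, the hay, the lettuce, the terrier, the wolf]

13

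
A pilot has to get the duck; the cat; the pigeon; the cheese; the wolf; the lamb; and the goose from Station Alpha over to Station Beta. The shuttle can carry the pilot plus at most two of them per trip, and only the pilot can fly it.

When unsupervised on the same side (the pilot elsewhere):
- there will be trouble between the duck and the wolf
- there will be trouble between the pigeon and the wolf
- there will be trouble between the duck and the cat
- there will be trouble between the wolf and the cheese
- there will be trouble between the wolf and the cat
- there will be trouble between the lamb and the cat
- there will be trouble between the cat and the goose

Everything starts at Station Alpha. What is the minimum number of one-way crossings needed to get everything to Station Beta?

11

Counting alone: the pilot can take at most 2 across per trip to Station Beta, so moving all 7 needs at least 4 loaded trips out, with a return between consecutive ones — at least 7 crossings.
The safety rule pushes this higher. Following every safe sequence of crossings, the most of the 7 that can be at Station Beta as the shuttle arrives there on crossings 7, 9 is 5, 6 respectively — never all 7.
So no plan with fewer than 11 crossings exists, and this one achieves 11:
1. Pilot goes to Station Beta with the cat and the wolf.  [Station Alpha: the cheese, the duck, the goose, the lamb, the pigeon | Station Beta: the cat, the wolf]
2. Pilot goes back to Station Alpha with the cat.  [Station Alpha: the cat, the cheese, the duck, the goose, the lamb, the pigeon | Station Beta: the wolf]
3. Pilot goes to Station Beta with the cat and the pigeon.  [Station Alpha: the cheese, the duck, the goose, the lamb | Station Beta: the cat, the pigeon, the wolf]
4. Pilot goes back to Station Alpha with the wolf.  [Station Alpha: the cheese, the duck, the goose, the lamb, the wolf | Station Beta: the cat, the pigeon]
5. Pilot goes to Station Beta with the cheese and the duck.  [Station Alpha: the goose, the lamb, the wolf | Station Beta: the cat, the cheese, the duck, the pigeon]
6. Pilot goes back to Station Alpha with the duck.  [Station Alpha: the duck, the goose, the lamb, the wolf | Station Beta: the cat, the cheese, the pigeon]
7. Pilot goes to Station Beta with the duck and the lamb.  [Station Alpha: the goose, the wolf | Station Beta: the cat, the cheese, the duck, the lamb, the pigeon]
8. Pilot goes back to Station Alpha with the cat.  [Station Alpha: the cat, the goose, the wolf | Station Beta: the cheese, the duck, the lamb, the pigeon]
9. Pilot goes to Station Beta with the cat and the goose.  [Station Alpha: the wolf | Station Beta: the cat, the cheese, the duck, the goose, the lamb, the pigeon]
10. Pilot goes back to Station Alpha with the cat.  [Station Alpha: the cat, the wolf | Station Beta: the cheese, the duck, the goose, the lamb, the pigeon]
11. Pilot goes to Station Beta with the cat and the wolf.  [Station Alpha: — | Station Beta: the cat, the cheese, the duck, the goose, the lamb, the pigeon, the wolf]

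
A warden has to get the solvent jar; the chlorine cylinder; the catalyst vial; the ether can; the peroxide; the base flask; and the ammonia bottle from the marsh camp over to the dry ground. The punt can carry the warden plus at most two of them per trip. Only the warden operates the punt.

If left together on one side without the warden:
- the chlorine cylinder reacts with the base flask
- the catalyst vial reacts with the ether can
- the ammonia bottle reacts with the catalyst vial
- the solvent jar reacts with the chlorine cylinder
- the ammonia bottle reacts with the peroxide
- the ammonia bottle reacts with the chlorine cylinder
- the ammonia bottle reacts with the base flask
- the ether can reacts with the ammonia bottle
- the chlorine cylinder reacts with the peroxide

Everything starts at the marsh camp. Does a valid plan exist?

No

Whatever the first load, the items left behind include a forbidden pair without the warden. No opening move is safe, so no plan exists.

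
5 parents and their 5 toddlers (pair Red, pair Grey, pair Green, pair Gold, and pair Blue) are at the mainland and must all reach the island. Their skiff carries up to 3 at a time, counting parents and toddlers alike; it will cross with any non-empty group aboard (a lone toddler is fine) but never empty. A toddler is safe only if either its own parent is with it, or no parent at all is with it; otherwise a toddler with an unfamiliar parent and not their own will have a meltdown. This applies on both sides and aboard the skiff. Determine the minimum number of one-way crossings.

11

Counting alone: each trip to the island takes at most 3 across and each return brings at least 1 back, so after t trips out (and t−1 returns) at most 3t − (t−1) of the 10 are across; that first reaches 10 at t = 5, so at least 9 crossings are needed.
The safety rule pushes this higher. Following every safe sequence of crossings, the most of the 10 that can be at the island as the skiff arrives there on crossing 9 is 9 — never all 10.
So no plan with fewer than 11 crossings exists, and this one achieves 11:
1. parent Red and toddler Red cross → the island.
2. parent Red crosses ← the mainland.
3. toddler Gold, toddler Green, and toddler Grey cross → the island.
4. toddler Red crosses ← the mainland.
5. parent Gold, parent Green, and parent Grey cross → the island.
6. parent Grey and toddler Grey cross ← the mainland.
7. parent Blue, parent Grey, and parent Red cross → the island.
8. toddler Green crosses ← the mainland.
9. toddler Grey and toddler Red cross → the island.
10. toddler Red crosses ← the mainland.
11. toddler Blue, toddler Green, and toddler Red cross → the island.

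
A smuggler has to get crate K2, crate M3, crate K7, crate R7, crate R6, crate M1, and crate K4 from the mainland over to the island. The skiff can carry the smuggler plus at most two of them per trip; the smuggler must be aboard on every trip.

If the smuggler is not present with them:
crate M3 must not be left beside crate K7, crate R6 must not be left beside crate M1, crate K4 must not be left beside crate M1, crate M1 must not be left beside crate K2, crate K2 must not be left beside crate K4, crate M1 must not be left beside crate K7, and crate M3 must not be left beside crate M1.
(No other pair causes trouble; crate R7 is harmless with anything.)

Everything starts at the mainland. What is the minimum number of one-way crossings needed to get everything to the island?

Whatever the first load, the items left behind include a forbidden pair without the smuggler. No opening move is safe, so no plan exists.

impossible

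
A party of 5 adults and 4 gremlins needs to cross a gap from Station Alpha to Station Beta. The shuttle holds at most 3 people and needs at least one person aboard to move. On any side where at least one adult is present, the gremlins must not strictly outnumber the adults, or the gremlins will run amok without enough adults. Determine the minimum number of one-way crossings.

Counting alone: each trip to Station Beta takes at most 3 across and each return brings at least 1 back, so after t trips out (and t−1 returns) at most 3t − (t−1) of the 9 are across; that first reaches 9 at t = 4, so at least 7 crossings are needed.
The plan below uses exactly 7 crossings, so it is optimal:
1. 3 gremlins → Station Beta.  (Station Alpha: 5A 1G; Station Beta: 0A 3G)
2. 1 gremlin ← Station Alpha.  (Station Alpha: 5A 2G; Station Beta: 0A 2G)
3. 3 adults → Station Beta.  (Station Alpha: 2A 2G; Station Beta: 3A 2G)
4. 1 adult ← Station Alpha.  (Station Alpha: 3A 2G; Station Beta: 2A 2G)
5. 2 adults and 1 gremlin → Station Beta.  (Station Alpha: 1A 1G; Station Beta: 4A 3G)
6. 1 adult ← Station Alpha.  (Station Alpha: 2A 1G; Station Beta: 3A 3G)
7. 2 adults and 1 gremlin → Station Beta.  (Station Alpha: 0A 0G; Station Beta: 5A 4G)

7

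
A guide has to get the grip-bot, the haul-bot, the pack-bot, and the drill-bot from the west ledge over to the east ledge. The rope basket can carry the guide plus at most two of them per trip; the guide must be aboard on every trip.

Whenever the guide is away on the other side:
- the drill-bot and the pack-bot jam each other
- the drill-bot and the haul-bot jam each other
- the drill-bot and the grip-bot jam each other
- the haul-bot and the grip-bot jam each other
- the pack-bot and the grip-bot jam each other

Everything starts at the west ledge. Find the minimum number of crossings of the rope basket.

5

Counting alone: the guide can take at most 2 across per trip to the east ledge, so moving all 4 needs at least 2 loaded trips out, with a return between consecutive ones — at least 3 crossings.
The safety rule pushes this higher. Following every safe sequence of crossings, the most of the 4 that can be at the east ledge as the rope basket arrives there on crossing 3 is 3 — never all 4.
So no plan with fewer than 5 crossings exists, and this one achieves 5:
1. Guide goes to the east ledge with the drill-bot and the grip-bot.
2. Guide goes back to the west ledge with the grip-bot.
3. Guide goes to the east ledge with the haul-bot and the pack-bot.
4. Guide goes back to the west ledge with the drill-bot.
5. Guide goes to the east ledge with the drill-bot and the grip-bot.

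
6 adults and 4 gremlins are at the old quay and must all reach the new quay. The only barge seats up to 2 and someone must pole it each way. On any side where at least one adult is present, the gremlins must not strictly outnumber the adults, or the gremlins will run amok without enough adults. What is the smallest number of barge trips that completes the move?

Counting alone: each trip to the new quay takes at most 2 across and each return brings at least 1 back, so after t trips out (and t−1 returns) at most 2t − (t−1) of the 10 are across; that first reaches 10 at t = 9, so at least 17 crossings are needed.
The plan below uses exactly 17 crossings, so it is optimal:
1. 2 gremlins → the new quay.  (the old quay: 6A 2G; the new quay: 0A 2G)
2. 1 gremlin ← the old quay.  (the old quay: 6A 3G; the new quay: 0A 1G)
3. 2 gremlins → the new quay.  (the old quay: 6A 1G; the new quay: 0A 3G)
4. 1 gremlin ← the old quay.  (the old quay: 6A 2G; the new quay: 0A 2G)
5. 2 adults → the new quay.  (the old quay: 4A 2G; the new quay: 2A 2G)
6. 1 gremlin ← the old quay.  (the old quay: 4A 3G; the new quay: 2A 1G)
7. 1 adult and 1 gremlin → the new quay.  (the old quay: 3A 2G; the new quay: 3A 2G)
8. 1 gremlin ← the old quay.  (the old quay: 3A 3G; the new quay: 3A 1G)
9. 2 gremlins → the new quay.  (the old quay: 3A 1G; the new quay: 3A 3G)
10. 1 gremlin ← the old quay.  (the old quay: 3A 2G; the new quay: 3A 2G)
11. 1 adult and 1 gremlin → the new quay.  (the old quay: 2A 1G; the new quay: 4A 3G)
12. 1 gremlin ← the old quay.  (the old quay: 2A 2G; the new quay: 4A 2G)
13. 2 gremlins → the new quay.  (the old quay: 2A 0G; the new quay: 4A 4G)
14. 1 gremlin ← the old quay.  (the old quay: 2A 1G; the new quay: 4A 3G)
15. 1 adult and 1 gremlin → the new quay.  (the old quay: 1A 0G; the new quay: 5A 4G)
16. 1 gremlin ← the old quay.  (the old quay: 1A 1G; the new quay: 5A 3G)
17. 1 adult and 1 gremlin → the new quay.  (the old quay: 0A 0G; the new quay: 6A 4G)

17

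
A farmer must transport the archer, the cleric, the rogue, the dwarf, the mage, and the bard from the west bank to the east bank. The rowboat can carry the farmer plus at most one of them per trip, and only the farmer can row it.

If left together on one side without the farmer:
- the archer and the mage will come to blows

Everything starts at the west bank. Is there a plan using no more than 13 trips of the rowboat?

Yes — this plan uses 11 crossings (≤ 13):
1. Farmer goes to the east bank with the archer.
2. Farmer goes back to the west bank alone.
3. Farmer goes to the east bank with the cleric.
4. Farmer goes back to the west bank alone.
5. Farmer goes to the east bank with the rogue.
6. Farmer goes back to the west bank alone.
7. Farmer goes to the east bank with the dwarf.
8. Farmer goes back to the west bank alone.
9. Farmer goes to the east bank with the bard.
10. Farmer goes back to the west bank alone.
11. Farmer goes to the east bank with the mage.

Yes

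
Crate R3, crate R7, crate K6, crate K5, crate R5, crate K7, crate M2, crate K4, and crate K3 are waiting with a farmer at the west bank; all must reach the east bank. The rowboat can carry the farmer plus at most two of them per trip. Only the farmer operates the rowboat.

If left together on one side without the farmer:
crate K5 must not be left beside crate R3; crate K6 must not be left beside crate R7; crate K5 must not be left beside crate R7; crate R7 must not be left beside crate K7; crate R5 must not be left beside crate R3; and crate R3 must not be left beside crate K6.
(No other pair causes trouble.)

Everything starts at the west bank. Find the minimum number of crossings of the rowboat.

11

Counting alone: the farmer can take at most 2 across per trip to the east bank, so moving all 9 needs at least 5 loaded trips out, with a return between consecutive ones — at least 9 crossings.
The safety rule pushes this higher. Following every safe sequence of crossings, the most of the 9 that can be at the east bank as the rowboat arrives there on crossing 9 is 8 — never all 9.
So no plan with fewer than 11 crossings exists, and this one achieves 11:
1. Farmer goes to the east bank with crate R3 and crate R7.  [the west bank: crate K3, crate K4, crate K5, crate K6, crate K7, crate M2, crate R5 | the east bank: crate R3, crate R7]
2. Farmer goes back to the west bank alone.  [the west bank: crate K3, crate K4, crate K5, crate K6, crate K7, crate M2, crate R5 | the east bank: crate R3, crate R7]
3. Farmer goes to the east bank with crate R5.  [the west bank: crate K3, crate K4, crate K5, crate K6, crate K7, crate M2 | the east bank: crate R3, crate R5, crate R7]
4. Farmer goes back to the west bank with crate R3.  [the west bank: crate K3, crate K4, crate K5, crate K6, crate K7, crate M2, crate R3 | the east bank: crate R5, crate R7]
5. Farmer goes to the east bank with crate K5 and crate K6.  [the west bank: crate K3, crate K4, crate K7, crate M2, crate R3 | the east bank: crate K5, crate K6, crate R5, crate R7]
6. Farmer goes back to the west bank with crate R7.  [the west bank: crate K3, crate K4, crate K7, crate M2, crate R3, crate R7 | the east bank: crate K5, crate K6, crate R5]
7. Farmer goes to the east bank with crate K7 and crate M2.  [the west bank: crate K3, crate K4, crate R3, crate R7 | the east bank: crate K5, crate K6, crate K7, crate M2, crate R5]
8. Farmer goes back to the west bank alone.  [the west bank: crate K3, crate K4, crate R3, crate R7 | the east bank: crate K5, crate K6, crate K7, crate M2, crate R5]
9. Farmer goes to the east bank with crate K3 and crate K4.  [the west bank: crate R3, crate R7 | the east bank: crate K3, crate K4, crate K5, crate K6, crate K7, crate M2, crate R5]
10. Farmer goes back to the west bank alone.  [the west bank: crate R3, crate R7 | the east bank: crate K3, crate K4, crate K5, crate K6, crate K7, crate M2, crate R5]
11. Farmer goes to the east bank with crate R3 and crate R7.  [the west bank: — | the east bank: crate K3, crate K4, crate K5, crate K6, crate K7, crate M2, crate R3, crate R5, crate R7]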